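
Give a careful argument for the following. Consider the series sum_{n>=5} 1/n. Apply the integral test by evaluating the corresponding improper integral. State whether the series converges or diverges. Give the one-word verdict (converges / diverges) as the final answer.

Let f(x) = 1/x. Then f is positive, continuous, and decreasing on [5, infinity), so the integral test applies.
Compute the improper integral int_{5}^infinity f(x) dx:
  antiderivative F(x) = log(x).
  As x -> infinity, log(x) -> infinity.
  So int = infinity - log(5) = infinity. By the integral test, the series diverges.

diverges


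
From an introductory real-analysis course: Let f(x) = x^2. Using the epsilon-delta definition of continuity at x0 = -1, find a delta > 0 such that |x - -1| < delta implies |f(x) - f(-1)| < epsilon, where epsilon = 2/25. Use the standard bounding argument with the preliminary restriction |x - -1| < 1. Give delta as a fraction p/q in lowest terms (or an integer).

Factor: |x^2 - (-1)^2| = |x - -1| * |x + -1|.
Impose |x - -1| < 1 first. Then |x + -1| = |(x - -1) + 2*(-1)| <= |x - -1| + 2*|-1| < 1 + 2 = 3.
So |x^2 - (-1)^2| < delta * 3.
We need delta * 3 <= 2/25, i.e. delta <= 2/25/3 = 2/75.
Since 2/75 < 1, this is tighter than 1; take delta = 2/75.
So delta = 2/75 works.

2/75


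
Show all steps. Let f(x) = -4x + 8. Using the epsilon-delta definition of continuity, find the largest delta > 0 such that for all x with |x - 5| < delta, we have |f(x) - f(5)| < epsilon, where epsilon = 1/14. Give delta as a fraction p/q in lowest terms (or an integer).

We compute f(5) = -4*(5) + 8 = -12.
|f(x) - f(5)| = |-4x + 8 - (-12)| = |-4(x - 5)| = 4|x - 5|.
We need 4|x - 5| < 1/14, i.e. |x - 5| < 1/14 / 4 = 1/56.
So any delta <= 1/56 works. Conversely, if delta > 1/56, then x = 5 + 1/56 satisfies |x - 5| = 1/56 < delta but |f(x) - f(5)| = 4 * 1/56 = 1/14, which is not < 1/14; so no larger delta works.
Hence the largest such delta is 1/56.

1/56


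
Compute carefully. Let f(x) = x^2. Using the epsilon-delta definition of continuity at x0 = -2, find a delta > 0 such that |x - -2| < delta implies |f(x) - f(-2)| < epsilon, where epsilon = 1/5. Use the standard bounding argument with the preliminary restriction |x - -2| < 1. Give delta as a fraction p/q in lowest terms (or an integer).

Factor: |x^2 - (-2)^2| = |x - -2| * |x + -2|.
Impose |x - -2| < 1 first. Then |x + -2| = |(x - -2) + 2*(-2)| <= |x - -2| + 2*|-2| < 1 + 4 = 5.
So |x^2 - (-2)^2| < delta * 5.
We need delta * 5 <= 1/5, i.e. delta <= 1/5/5 = 1/25.
Since 1/25 < 1, this is tighter than 1; take delta = 1/25.
So delta = 1/25 works.

1/25


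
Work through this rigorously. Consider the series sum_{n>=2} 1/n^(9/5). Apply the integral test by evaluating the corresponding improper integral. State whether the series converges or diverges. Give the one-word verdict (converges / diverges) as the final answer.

Let f(x) = x^(-9/5). Then f is positive, continuous, and decreasing on [2, infinity), so the integral test applies.
Compute the improper integral int_{2}^infinity f(x) dx:
  antiderivative F(x) = -5/(4*x^(4/5)).
  As x -> infinity, F(x) -> 0 (since p = 9/5 > 1).
  So int = F(infinity) - F(2) = 0 - (-5*2^(1/5)/8) = 5*2^(1/5)/8.
  Finite, so by the integral test, the series converges.

converges


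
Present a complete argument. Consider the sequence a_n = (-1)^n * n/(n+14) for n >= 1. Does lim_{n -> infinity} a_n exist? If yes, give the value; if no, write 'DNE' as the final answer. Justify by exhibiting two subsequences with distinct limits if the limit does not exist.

Examine the behaviour of a_n along subsequences.
a_{2k} = 2k/(2k+14) -> 1. a_{2k+1} = -(2k+1)/(2k+15) -> -1.
Since these two subsequential limits are 1 and -1, distinct, the full sequence cannot converge (a convergent sequence has all subsequences tending to the same limit). So lim a_n does not exist.

DNE


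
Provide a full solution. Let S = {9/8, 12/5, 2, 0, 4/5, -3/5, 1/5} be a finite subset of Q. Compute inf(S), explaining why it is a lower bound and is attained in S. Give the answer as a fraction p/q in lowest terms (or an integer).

S is finite, so inf(S) = min(S).
Sorted increasing:
-3/5, 0, 1/5, 4/5, 9/8, 2, 12/5
The extremum is -3/5.
For every x in S, x >= -3/5. And -3/5 is in S, so it is attained.
Therefore inf(S) = -3/5.

-3/5


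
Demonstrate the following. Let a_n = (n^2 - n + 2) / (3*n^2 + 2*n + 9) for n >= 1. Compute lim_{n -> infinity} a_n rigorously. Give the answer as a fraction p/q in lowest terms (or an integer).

Divide numerator and denominator by n^2, the highest power:
numerator / n^2 = 1 - 1/n + 2/n^2
denominator / n^2 = 3 + 2/n + 9/n^2
As n -> infinity, all terms of the form c/n^k (k >= 1) tend to 0.
So numerator / n^2 -> 1 and denominator / n^2 -> 3.
Therefore lim a_n = 1/3.

1/3


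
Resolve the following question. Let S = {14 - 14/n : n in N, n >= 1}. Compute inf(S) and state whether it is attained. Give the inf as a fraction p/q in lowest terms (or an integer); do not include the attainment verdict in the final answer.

Analysis:
- Values: 0, 7, 28/3, 21/2, ... strictly increasing.
- Minimum is 0 (n=1); inf = 0 (attained).
- 14 - 14/n -> 14 from below; sup = 14, not attained.
Conclusion: inf(S) = 0, attained in S.

0


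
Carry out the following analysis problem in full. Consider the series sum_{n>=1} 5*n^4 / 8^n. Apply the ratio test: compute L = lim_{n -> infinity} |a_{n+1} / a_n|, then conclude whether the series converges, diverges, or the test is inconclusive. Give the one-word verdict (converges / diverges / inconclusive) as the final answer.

Let a_n denote the general term. Form the ratio a_{n+1}/a_n and simplify:
a_{n+1}/a_n = (n + 1)^4/(8*n^4)
Take the limit as n -> infinity: L = 1/8.
Since L = 1/8 < 1, the ratio test implies the series converges.

converges


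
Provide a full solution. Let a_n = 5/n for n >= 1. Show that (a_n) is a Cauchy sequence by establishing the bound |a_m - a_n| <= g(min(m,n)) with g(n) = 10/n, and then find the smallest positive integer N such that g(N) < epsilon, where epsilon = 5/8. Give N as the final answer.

For any m, n >= 1, by the triangle inequality:
|a_m - a_n| = |5/m - 5/n| <= 5*1/m + 5*1/n <= 10/min(m,n).
So g(n) = 10/n bounds the Cauchy difference. Since g(n) -> 0, (a_n) is Cauchy.
Now solve g(N) < 5/8: 10/N < 5/8 <=> N > 10 / (5/8) = 16.
The smallest integer strictly greater than 16 is N = 17.
Check: g(17) = 10/17 = 10/17 < 5/8; g(16) = 5/8 >= 5/8. So N = 17.

17


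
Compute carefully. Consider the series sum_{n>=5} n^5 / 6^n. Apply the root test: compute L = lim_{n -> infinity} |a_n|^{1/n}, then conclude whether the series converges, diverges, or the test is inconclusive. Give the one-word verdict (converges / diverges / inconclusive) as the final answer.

Let a_n denote the general term. Form |a_n|^(1/n) and simplify:
|a_n|^(1/n) = n^(5/n)/6
Take the limit as n -> infinity: L = 1/6.
Since L = 1/6 < 1, the root test implies convergence.

converges


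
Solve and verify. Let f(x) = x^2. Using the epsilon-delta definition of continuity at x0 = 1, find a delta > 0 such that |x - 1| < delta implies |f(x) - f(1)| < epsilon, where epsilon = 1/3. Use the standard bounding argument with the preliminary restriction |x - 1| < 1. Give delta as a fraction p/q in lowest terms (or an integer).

Factor: |x^2 - (1)^2| = |x - 1| * |x + 1|.
Impose |x - 1| < 1 first. Then |x + 1| = |(x - 1) + 2*(1)| <= |x - 1| + 2*|1| < 1 + 2 = 3.
So |x^2 - (1)^2| < delta * 3.
We need delta * 3 <= 1/3, i.e. delta <= 1/3/3 = 1/9.
Since 1/9 < 1, this is tighter than 1; take delta = 1/9.
So delta = 1/9 works.

1/9


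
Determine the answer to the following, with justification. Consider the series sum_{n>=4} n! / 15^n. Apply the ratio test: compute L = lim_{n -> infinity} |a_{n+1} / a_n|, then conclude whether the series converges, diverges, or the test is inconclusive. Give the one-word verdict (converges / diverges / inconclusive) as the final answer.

Let a_n denote the general term. Form the ratio a_{n+1}/a_n and simplify:
a_{n+1}/a_n = n/15 + 1/15
Take the limit as n -> infinity: L = infinity.
Since L = infinity > 1 (or L = infinity), the ratio test implies the series diverges.

diverges


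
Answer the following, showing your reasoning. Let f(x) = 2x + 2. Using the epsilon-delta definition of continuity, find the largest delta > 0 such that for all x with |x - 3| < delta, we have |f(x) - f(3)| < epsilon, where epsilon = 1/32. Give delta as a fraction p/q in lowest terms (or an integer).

We compute f(3) = 2*(3) + 2 = 8.
|f(x) - f(3)| = |2x + 2 - (8)| = |2(x - 3)| = 2|x - 3|.
We need 2|x - 3| < 1/32, i.e. |x - 3| < 1/32 / 2 = 1/64.
So any delta <= 1/64 works. Conversely, if delta > 1/64, then x = 3 + 1/64 satisfies |x - 3| = 1/64 < delta but |f(x) - f(3)| = 2 * 1/64 = 1/32, which is not < 1/32; so no larger delta works.
Hence the largest such delta is 1/64.

1/64


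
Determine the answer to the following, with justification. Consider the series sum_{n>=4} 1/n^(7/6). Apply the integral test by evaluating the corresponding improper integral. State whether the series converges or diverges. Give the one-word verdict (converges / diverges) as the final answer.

Let f(x) = x^(-7/6). Then f is positive, continuous, and decreasing on [4, infinity), so the integral test applies.
Compute the improper integral int_{4}^infinity f(x) dx:
  antiderivative F(x) = -6/x^(1/6).
  As x -> infinity, F(x) -> 0 (since p = 7/6 > 1).
  So int = F(infinity) - F(4) = 0 - (-3*2^(2/3)) = 3*2^(2/3).
  Finite, so by the integral test, the series converges.

converges


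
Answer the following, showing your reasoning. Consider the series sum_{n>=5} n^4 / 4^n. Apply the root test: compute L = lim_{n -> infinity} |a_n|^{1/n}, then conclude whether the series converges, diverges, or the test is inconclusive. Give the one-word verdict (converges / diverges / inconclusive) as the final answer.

Let a_n denote the general term. Form |a_n|^(1/n) and simplify:
|a_n|^(1/n) = n^(4/n)/4
Take the limit as n -> infinity: L = 1/4.
Since L = 1/4 < 1, the root test implies convergence.

converges


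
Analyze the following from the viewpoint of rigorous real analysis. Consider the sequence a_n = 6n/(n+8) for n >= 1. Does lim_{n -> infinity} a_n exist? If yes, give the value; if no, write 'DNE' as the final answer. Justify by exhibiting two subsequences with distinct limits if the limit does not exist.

Examine the behaviour of a_n along subsequences.
Even-n subsequence a_{2k} = 6(2k)/(2k+8) -> 6. Odd-n subsequence a_{2k+1} = 6(2k+1)/(2k+9) -> 6. Both tend to 6, which suggests the limit is 6; verify directly.
|a_n - 6| = |6n - 6(n+8)| / (n+8) = 48/(n+8) < 48/n for every n >= 1.
Given epsilon > 0, choose a positive integer N > 48/epsilon. Then for all n >= N, |a_n - 6| < 48/n <= 48/N < epsilon.
So by the definition of the limit, lim a_n exists and equals 6.

6


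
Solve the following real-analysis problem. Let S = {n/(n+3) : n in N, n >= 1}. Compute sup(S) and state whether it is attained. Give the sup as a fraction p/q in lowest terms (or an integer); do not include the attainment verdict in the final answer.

Analysis:
- Values: 1/4, 2/5, 1/2, 4/7, ... strictly increasing.
- Minimum is 1/4 (n=1); inf = 1/4 (attained).
- n/(n+3) = 1 - 3/(n+3) -> 1 from below as n -> infinity, and never equals 1.
- So sup = 1 (not attained).
Conclusion: sup(S) = 1, not attained in S.

1


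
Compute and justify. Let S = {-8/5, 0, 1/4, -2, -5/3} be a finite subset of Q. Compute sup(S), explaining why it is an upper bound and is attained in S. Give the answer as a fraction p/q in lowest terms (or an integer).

S is finite, so sup(S) = max(S).
Sorted decreasing:
1/4, 0, -8/5, -5/3, -2
The extremum is 1/4.
For every x in S, x <= 1/4. And 1/4 is in S, so it is attained.
Therefore sup(S) = 1/4.

1/4


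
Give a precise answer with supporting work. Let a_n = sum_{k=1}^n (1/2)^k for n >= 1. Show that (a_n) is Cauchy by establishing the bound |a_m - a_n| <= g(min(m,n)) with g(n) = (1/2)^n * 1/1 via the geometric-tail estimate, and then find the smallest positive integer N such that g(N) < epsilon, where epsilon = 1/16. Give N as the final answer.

For m > n >= 1: |a_m - a_n| = sum_{k=n+1}^m (1/2)^k < sum_{k=n+1}^infinity (1/2)^k = (1/2)^(n+1) / (1 - 1/2) = (1/2)^n * (1/2) * (2/1) = (1/2)^n * 1/1.
So g(n) = (1/2)^n / 1. Since g(n) -> 0, (a_n) is Cauchy.
Now solve g(N) < 1/16: (1/2)^N / 1 < 1/16 <=> 2^N > 1 / (1 * 1/16) = 16.
Check powers of 2: 2^4 = 16 <= 16, 2^5 = 32 > 16.
So the smallest such N is 5. Check: g(5) = 1/(1 * 32) = 1/32 < 1/16.

5


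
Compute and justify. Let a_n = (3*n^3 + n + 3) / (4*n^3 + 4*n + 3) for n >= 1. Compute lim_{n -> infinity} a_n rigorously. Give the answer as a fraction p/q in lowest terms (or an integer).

Divide numerator and denominator by n^3, the highest power:
numerator / n^3 = 3 + n^(-2) + 3/n^3
denominator / n^3 = 4 + 4/n^2 + 3/n^3
As n -> infinity, all terms of the form c/n^k (k >= 1) tend to 0.
So numerator / n^3 -> 3 and denominator / n^3 -> 4.
Therefore lim a_n = 3/4.

3/4


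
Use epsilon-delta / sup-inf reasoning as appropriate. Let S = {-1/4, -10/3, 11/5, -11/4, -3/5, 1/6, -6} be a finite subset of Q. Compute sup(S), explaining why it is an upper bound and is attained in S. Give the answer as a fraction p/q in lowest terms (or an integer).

S is finite, so sup(S) = max(S).
Sorted decreasing:
11/5, 1/6, -1/4, -3/5, -11/4, -10/3, -6
The extremum is 11/5.
For every x in S, x <= 11/5. And 11/5 is in S, so it is attained.
Therefore sup(S) = 11/5.

11/5


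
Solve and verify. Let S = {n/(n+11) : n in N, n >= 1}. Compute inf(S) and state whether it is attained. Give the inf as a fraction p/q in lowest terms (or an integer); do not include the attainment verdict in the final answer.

Analysis:
- Values: 1/12, 2/13, 3/14, 4/15, ... strictly increasing.
- Minimum is 1/12 (n=1); inf = 1/12 (attained).
- n/(n+11) = 1 - 11/(n+11) -> 1 from below as n -> infinity, and never equals 1.
- So sup = 1 (not attained).
Conclusion: inf(S) = 1/12, attained in S.

1/12


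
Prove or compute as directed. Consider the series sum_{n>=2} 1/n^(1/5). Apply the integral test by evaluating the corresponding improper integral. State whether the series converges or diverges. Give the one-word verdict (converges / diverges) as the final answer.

Let f(x) = x^(-1/5). Then f is positive, continuous, and decreasing on [2, infinity), so the integral test applies.
Compute the improper integral int_{2}^infinity f(x) dx:
  antiderivative F(x) = 5*x^(4/5)/4.
  As x -> infinity, F(x) -> infinity (since p = 1/5 < 1).
  So the integral diverges. By the integral test, the series diverges.

diverges


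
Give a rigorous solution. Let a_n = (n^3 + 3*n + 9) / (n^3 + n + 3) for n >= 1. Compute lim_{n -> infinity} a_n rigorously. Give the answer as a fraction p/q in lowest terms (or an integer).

Divide numerator and denominator by n^3, the highest power:
numerator / n^3 = 1 + 3/n^2 + 9/n^3
denominator / n^3 = 1 + n^(-2) + 3/n^3
As n -> infinity, all terms of the form c/n^k (k >= 1) tend to 0.
So numerator / n^3 -> 1 and denominator / n^3 -> 1.
Therefore lim a_n = 1.

1


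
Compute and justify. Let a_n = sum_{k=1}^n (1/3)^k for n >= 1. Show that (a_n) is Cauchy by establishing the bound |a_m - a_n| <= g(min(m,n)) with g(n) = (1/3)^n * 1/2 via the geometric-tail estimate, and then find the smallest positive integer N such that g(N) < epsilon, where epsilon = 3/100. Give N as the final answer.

For m > n >= 1: |a_m - a_n| = sum_{k=n+1}^m (1/3)^k < sum_{k=n+1}^infinity (1/3)^k = (1/3)^(n+1) / (1 - 1/3) = (1/3)^n * (1/3) * (3/2) = (1/3)^n * 1/2.
So g(n) = (1/3)^n / 2. Since g(n) -> 0, (a_n) is Cauchy.
Now solve g(N) < 3/100: (1/3)^N / 2 < 3/100 <=> 3^N > 1 / (2 * 3/100) = 50/3.
Check powers of 3: 3^2 = 9 <= 50/3, 3^3 = 27 > 50/3.
So the smallest such N is 3. Check: g(3) = 1/(2 * 27) = 1/54 < 3/100.

3


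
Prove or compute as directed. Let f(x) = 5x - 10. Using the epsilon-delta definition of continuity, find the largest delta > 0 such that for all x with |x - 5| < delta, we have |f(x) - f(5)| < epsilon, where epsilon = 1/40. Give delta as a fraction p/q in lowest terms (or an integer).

We compute f(5) = 5*(5) - 10 = 15.
|f(x) - f(5)| = |5x - 10 - (15)| = |5(x - 5)| = 5|x - 5|.
We need 5|x - 5| < 1/40, i.e. |x - 5| < 1/40 / 5 = 1/200.
So any delta <= 1/200 works. Conversely, if delta > 1/200, then x = 5 + 1/200 satisfies |x - 5| = 1/200 < delta but |f(x) - f(5)| = 5 * 1/200 = 1/40, which is not < 1/40; so no larger delta works.
Hence the largest such delta is 1/200.

1/200


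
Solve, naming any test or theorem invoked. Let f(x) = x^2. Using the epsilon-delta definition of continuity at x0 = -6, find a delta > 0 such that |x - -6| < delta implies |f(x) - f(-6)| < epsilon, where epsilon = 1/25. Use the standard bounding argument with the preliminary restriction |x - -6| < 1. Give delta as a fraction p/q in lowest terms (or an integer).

Factor: |x^2 - (-6)^2| = |x - -6| * |x + -6|.
Impose |x - -6| < 1 first. Then |x + -6| = |(x - -6) + 2*(-6)| <= |x - -6| + 2*|-6| < 1 + 12 = 13.
So |x^2 - (-6)^2| < delta * 13.
We need delta * 13 <= 1/25, i.e. delta <= 1/25/13 = 1/325.
Since 1/325 < 1, this is tighter than 1; take delta = 1/325.
So delta = 1/325 works.

1/325


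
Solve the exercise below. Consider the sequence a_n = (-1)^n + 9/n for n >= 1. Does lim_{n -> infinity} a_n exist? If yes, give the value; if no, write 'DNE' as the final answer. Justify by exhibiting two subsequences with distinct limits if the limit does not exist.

Examine the behaviour of a_n along subsequences.
a_{2k} = 1 + 9/(2k) -> 1. a_{2k+1} = -1 + 9/(2k+1) -> -1.
Since these two subsequential limits are 1 and -1, distinct, the full sequence cannot converge (a convergent sequence has all subsequences tending to the same limit). So lim a_n does not exist.

DNE


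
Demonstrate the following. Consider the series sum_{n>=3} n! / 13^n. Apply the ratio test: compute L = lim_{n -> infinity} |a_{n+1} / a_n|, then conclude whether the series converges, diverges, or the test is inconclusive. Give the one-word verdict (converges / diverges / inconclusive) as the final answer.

Let a_n denote the general term. Form the ratio a_{n+1}/a_n and simplify:
a_{n+1}/a_n = n/13 + 1/13
Take the limit as n -> infinity: L = infinity.
Since L = infinity > 1 (or L = infinity), the ratio test implies the series diverges.

diverges


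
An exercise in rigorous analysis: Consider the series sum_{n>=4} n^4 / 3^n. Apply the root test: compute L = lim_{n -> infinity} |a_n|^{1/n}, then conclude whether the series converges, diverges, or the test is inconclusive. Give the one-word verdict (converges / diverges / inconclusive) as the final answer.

Let a_n denote the general term. Form |a_n|^(1/n) and simplify:
|a_n|^(1/n) = n^(4/n)/3
Take the limit as n -> infinity: L = 1/3.
Since L = 1/3 < 1, the root test implies convergence.

converges


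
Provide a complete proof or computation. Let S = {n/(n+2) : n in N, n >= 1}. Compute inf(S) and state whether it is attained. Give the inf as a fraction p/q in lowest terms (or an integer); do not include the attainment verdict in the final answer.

Analysis:
- Values: 1/3, 1/2, 3/5, 2/3, ... strictly increasing.
- Minimum is 1/3 (n=1); inf = 1/3 (attained).
- n/(n+2) = 1 - 2/(n+2) -> 1 from below as n -> infinity, and never equals 1.
- So sup = 1 (not attained).
Conclusion: inf(S) = 1/3, attained in S.

1/3


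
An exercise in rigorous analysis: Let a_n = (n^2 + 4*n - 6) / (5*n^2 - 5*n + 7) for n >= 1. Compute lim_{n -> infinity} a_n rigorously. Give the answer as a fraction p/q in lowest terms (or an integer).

Divide numerator and denominator by n^2, the highest power:
numerator / n^2 = 1 + 4/n - 6/n^2
denominator / n^2 = 5 - 5/n + 7/n^2
As n -> infinity, all terms of the form c/n^k (k >= 1) tend to 0.
So numerator / n^2 -> 1 and denominator / n^2 -> 5.
Therefore lim a_n = 1/5.

1/5


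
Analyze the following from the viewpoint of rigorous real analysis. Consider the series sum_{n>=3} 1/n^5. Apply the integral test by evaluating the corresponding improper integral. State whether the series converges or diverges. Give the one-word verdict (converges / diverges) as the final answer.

Let f(x) = x^(-5). Then f is positive, continuous, and decreasing on [3, infinity), so the integral test applies.
Compute the improper integral int_{3}^infinity f(x) dx:
  antiderivative F(x) = -1/(4*x^4).
  As x -> infinity, F(x) -> 0 (since p = 5 > 1).
  So int = F(infinity) - F(3) = 0 - (-1/324) = 1/324.
  Finite, so by the integral test, the series converges.

converges


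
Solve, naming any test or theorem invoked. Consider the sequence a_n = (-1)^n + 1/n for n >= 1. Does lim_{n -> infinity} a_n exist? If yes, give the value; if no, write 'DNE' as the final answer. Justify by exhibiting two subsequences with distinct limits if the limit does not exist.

Examine the behaviour of a_n along subsequences.
a_{2k} = 1 + 1/(2k) -> 1. a_{2k+1} = -1 + 1/(2k+1) -> -1.
Since these two subsequential limits are 1 and -1, distinct, the full sequence cannot converge (a convergent sequence has all subsequences tending to the same limit). So lim a_n does not exist.

DNE


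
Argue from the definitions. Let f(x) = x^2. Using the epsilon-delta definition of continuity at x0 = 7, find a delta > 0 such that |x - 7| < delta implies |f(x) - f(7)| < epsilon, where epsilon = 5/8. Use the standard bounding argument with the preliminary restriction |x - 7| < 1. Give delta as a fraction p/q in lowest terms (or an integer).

Factor: |x^2 - (7)^2| = |x - 7| * |x + 7|.
Impose |x - 7| < 1 first. Then |x + 7| = |(x - 7) + 2*(7)| <= |x - 7| + 2*|7| < 1 + 14 = 15.
So |x^2 - (7)^2| < delta * 15.
We need delta * 15 <= 5/8, i.e. delta <= 5/8/15 = 1/24.
Since 1/24 < 1, this is tighter than 1; take delta = 1/24.
So delta = 1/24 works.

1/24


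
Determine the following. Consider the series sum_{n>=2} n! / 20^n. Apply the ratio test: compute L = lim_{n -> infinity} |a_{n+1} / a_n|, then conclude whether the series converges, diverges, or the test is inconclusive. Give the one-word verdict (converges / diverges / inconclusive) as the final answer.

Let a_n denote the general term. Form the ratio a_{n+1}/a_n and simplify:
a_{n+1}/a_n = n/20 + 1/20
Take the limit as n -> infinity: L = infinity.
Since L = infinity > 1 (or L = infinity), the ratio test implies the series diverges.

diverges


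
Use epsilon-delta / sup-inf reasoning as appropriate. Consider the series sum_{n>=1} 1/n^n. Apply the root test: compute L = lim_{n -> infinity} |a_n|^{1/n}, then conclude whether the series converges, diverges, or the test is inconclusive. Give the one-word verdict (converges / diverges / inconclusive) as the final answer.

Let a_n denote the general term. Form |a_n|^(1/n) and simplify:
|a_n|^(1/n) = 1/n
Take the limit as n -> infinity: L = 0.
Since L = 0 < 1, the root test implies convergence.

converges


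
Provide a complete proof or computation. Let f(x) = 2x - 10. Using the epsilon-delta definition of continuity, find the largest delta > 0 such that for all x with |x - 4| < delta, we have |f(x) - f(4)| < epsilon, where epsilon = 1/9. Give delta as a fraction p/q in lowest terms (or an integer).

We compute f(4) = 2*(4) - 10 = -2.
|f(x) - f(4)| = |2x - 10 - (-2)| = |2(x - 4)| = 2|x - 4|.
We need 2|x - 4| < 1/9, i.e. |x - 4| < 1/9 / 2 = 1/18.
So any delta <= 1/18 works. Conversely, if delta > 1/18, then x = 4 + 1/18 satisfies |x - 4| = 1/18 < delta but |f(x) - f(4)| = 2 * 1/18 = 1/9, which is not < 1/9; so no larger delta works.
Hence the largest such delta is 1/18.

1/18


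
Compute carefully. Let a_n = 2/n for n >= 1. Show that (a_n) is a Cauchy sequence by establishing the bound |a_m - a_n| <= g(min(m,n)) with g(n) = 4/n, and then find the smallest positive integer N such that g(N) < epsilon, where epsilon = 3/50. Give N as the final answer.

For any m, n >= 1, by the triangle inequality:
|a_m - a_n| = |2/m - 2/n| <= 2*1/m + 2*1/n <= 4/min(m,n).
So g(n) = 4/n bounds the Cauchy difference. Since g(n) -> 0, (a_n) is Cauchy.
Now solve g(N) < 3/50: 4/N < 3/50 <=> N > 4 / (3/50) = 200/3.
The smallest integer strictly greater than 200/3 is N = 67.
Check: g(67) = 4/67 = 4/67 < 3/50; g(66) = 2/33 >= 3/50. So N = 67.

67


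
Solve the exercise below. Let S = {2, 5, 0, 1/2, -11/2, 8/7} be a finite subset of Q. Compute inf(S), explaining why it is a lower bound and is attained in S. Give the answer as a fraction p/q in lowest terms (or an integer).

S is finite, so inf(S) = min(S).
Sorted increasing:
-11/2, 0, 1/2, 8/7, 2, 5
The extremum is -11/2.
For every x in S, x >= -11/2. And -11/2 is in S, so it is attained.
Therefore inf(S) = -11/2.

-11/2


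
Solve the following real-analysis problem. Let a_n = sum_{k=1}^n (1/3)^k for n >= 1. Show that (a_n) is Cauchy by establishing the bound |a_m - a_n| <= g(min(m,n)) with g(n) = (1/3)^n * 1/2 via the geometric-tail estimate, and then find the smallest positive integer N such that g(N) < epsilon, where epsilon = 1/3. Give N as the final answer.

For m > n >= 1: |a_m - a_n| = sum_{k=n+1}^m (1/3)^k < sum_{k=n+1}^infinity (1/3)^k = (1/3)^(n+1) / (1 - 1/3) = (1/3)^n * (1/3) * (3/2) = (1/3)^n * 1/2.
So g(n) = (1/3)^n / 2. Since g(n) -> 0, (a_n) is Cauchy.
Now solve g(N) < 1/3: (1/3)^N / 2 < 1/3 <=> 3^N > 1 / (2 * 1/3) = 3/2.
Check powers of 3: 3^0 = 1 <= 3/2, 3^1 = 3 > 3/2.
So the smallest such N is 1. Check: g(1) = 1/(2 * 3) = 1/6 < 1/3.

1


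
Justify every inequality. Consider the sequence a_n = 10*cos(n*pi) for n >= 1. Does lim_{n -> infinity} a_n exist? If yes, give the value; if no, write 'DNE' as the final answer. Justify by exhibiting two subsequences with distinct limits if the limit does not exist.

Examine the behaviour of a_n along subsequences.
cos(n*pi) = (-1)^n, so a_n = 10*(-1)^n. a_{2k} = 10 -> 10. a_{2k+1} = -10 -> -10.
Since these two subsequential limits are 10 and -10, distinct, the full sequence cannot converge (a convergent sequence has all subsequences tending to the same limit). So lim a_n does not exist.

DNE


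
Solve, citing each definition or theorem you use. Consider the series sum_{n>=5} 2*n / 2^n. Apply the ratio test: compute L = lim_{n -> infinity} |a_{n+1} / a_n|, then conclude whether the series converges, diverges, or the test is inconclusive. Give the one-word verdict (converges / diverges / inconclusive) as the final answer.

Let a_n denote the general term. Form the ratio a_{n+1}/a_n and simplify:
a_{n+1}/a_n = (n + 1)/(2*n)
Take the limit as n -> infinity: L = 1/2.
Since L = 1/2 < 1, the ratio test implies the series converges.

converges


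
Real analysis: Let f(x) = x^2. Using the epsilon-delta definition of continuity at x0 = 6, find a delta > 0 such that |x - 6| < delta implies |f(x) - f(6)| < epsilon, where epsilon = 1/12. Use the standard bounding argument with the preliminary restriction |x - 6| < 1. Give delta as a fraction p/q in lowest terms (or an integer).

Factor: |x^2 - (6)^2| = |x - 6| * |x + 6|.
Impose |x - 6| < 1 first. Then |x + 6| = |(x - 6) + 2*(6)| <= |x - 6| + 2*|6| < 1 + 12 = 13.
So |x^2 - (6)^2| < delta * 13.
We need delta * 13 <= 1/12, i.e. delta <= 1/12/13 = 1/156.
Since 1/156 < 1, this is tighter than 1; take delta = 1/156.
So delta = 1/156 works.

1/156


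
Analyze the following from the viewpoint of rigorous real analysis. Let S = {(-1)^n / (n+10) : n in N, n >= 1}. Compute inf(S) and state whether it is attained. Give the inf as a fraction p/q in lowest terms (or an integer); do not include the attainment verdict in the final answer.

Analysis:
- Values: -1/11, 1/12, -1/13, 1/14, -1/15, ...
- Positive terms (even n): 1/(2+10), 1/(4+10), ... decreasing -> max = 1/12 (n=2).
- Negative terms (odd n): -1/(1+10), -1/(3+10), ... increasing -> min = -1/11 (n=1).
- So sup = 1/12 (attained at n=2); inf = -1/11 (attained at n=1).
Conclusion: inf(S) = -1/11, attained in S.

-1/11


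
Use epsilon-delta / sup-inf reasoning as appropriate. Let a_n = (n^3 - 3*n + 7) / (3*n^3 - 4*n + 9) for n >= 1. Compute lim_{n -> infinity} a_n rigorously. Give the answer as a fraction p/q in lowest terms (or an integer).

Divide numerator and denominator by n^3, the highest power:
numerator / n^3 = 1 - 3/n^2 + 7/n^3
denominator / n^3 = 3 - 4/n^2 + 9/n^3
As n -> infinity, all terms of the form c/n^k (k >= 1) tend to 0.
So numerator / n^3 -> 1 and denominator / n^3 -> 3.
Therefore lim a_n = 1/3.

1/3


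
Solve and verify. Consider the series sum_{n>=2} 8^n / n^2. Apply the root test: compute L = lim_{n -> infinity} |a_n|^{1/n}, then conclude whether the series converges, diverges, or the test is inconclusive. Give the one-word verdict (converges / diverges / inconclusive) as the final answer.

Let a_n denote the general term. Form |a_n|^(1/n) and simplify:
|a_n|^(1/n) = 8/n^(2/n)
Take the limit as n -> infinity: L = 8.
Since L = 8 > 1, the root test implies divergence.

diverges


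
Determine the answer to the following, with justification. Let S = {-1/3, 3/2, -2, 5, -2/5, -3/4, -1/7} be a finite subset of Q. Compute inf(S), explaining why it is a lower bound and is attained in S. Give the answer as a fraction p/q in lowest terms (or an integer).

S is finite, so inf(S) = min(S).
Sorted increasing:
-2, -3/4, -2/5, -1/3, -1/7, 3/2, 5
The extremum is -2.
For every x in S, x >= -2. And -2 is in S, so it is attained.
Therefore inf(S) = -2.

-2


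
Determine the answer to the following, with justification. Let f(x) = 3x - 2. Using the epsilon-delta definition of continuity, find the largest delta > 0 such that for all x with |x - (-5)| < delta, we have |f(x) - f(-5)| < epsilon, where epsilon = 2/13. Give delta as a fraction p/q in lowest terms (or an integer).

We compute f(-5) = 3*(-5) - 2 = -17.
|f(x) - f(-5)| = |3x - 2 - (-17)| = |3(x - (-5))| = 3|x - (-5)|.
We need 3|x - (-5)| < 2/13, i.e. |x - (-5)| < 2/13 / 3 = 2/39.
So any delta <= 2/39 works. Conversely, if delta > 2/39, then x = -5 + 2/39 satisfies |x - (-5)| = 2/39 < delta but |f(x) - f(-5)| = 3 * 2/39 = 2/13, which is not < 2/13; so no larger delta works.
Hence the largest such delta is 2/39.

2/39


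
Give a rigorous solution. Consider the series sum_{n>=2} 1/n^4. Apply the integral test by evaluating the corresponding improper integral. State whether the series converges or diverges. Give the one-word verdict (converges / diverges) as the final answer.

Let f(x) = x^(-4). Then f is positive, continuous, and decreasing on [2, infinity), so the integral test applies.
Compute the improper integral int_{2}^infinity f(x) dx:
  antiderivative F(x) = -1/(3*x^3).
  As x -> infinity, F(x) -> 0 (since p = 4 > 1).
  So int = F(infinity) - F(2) = 0 - (-1/24) = 1/24.
  Finite, so by the integral test, the series converges.

converges


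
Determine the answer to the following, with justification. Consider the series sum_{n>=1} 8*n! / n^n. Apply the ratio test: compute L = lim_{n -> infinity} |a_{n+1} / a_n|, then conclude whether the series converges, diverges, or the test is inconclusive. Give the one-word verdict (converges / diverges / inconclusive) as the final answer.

Let a_n denote the general term. Form the ratio a_{n+1}/a_n and simplify:
a_{n+1}/a_n = (n/(n + 1))^n
Take the limit as n -> infinity: L = exp(-1).
Since L = exp(-1) < 1, the ratio test implies the series converges.

converges


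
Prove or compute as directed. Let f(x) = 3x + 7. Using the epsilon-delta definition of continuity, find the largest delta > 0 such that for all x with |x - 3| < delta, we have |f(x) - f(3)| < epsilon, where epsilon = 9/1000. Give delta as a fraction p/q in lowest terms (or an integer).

We compute f(3) = 3*(3) + 7 = 16.
|f(x) - f(3)| = |3x + 7 - (16)| = |3(x - 3)| = 3|x - 3|.
We need 3|x - 3| < 9/1000, i.e. |x - 3| < 9/1000 / 3 = 3/1000.
So any delta <= 3/1000 works. Conversely, if delta > 3/1000, then x = 3 + 3/1000 satisfies |x - 3| = 3/1000 < delta but |f(x) - f(3)| = 3 * 3/1000 = 9/1000, which is not < 9/1000; so no larger delta works.
Hence the largest such delta is 3/1000.

3/1000


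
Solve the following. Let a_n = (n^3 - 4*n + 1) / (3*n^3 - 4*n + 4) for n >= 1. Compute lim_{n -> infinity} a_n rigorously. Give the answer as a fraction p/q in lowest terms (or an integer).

Divide numerator and denominator by n^3, the highest power:
numerator / n^3 = 1 - 4/n^2 + n^(-3)
denominator / n^3 = 3 - 4/n^2 + 4/n^3
As n -> infinity, all terms of the form c/n^k (k >= 1) tend to 0.
So numerator / n^3 -> 1 and denominator / n^3 -> 3.
Therefore lim a_n = 1/3.

1/3


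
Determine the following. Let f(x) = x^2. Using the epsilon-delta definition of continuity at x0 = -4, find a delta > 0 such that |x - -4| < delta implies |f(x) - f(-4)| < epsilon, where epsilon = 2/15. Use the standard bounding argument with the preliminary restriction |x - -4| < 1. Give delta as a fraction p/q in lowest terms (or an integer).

Factor: |x^2 - (-4)^2| = |x - -4| * |x + -4|.
Impose |x - -4| < 1 first. Then |x + -4| = |(x - -4) + 2*(-4)| <= |x - -4| + 2*|-4| < 1 + 8 = 9.
So |x^2 - (-4)^2| < delta * 9.
We need delta * 9 <= 2/15, i.e. delta <= 2/15/9 = 2/135.
Since 2/135 < 1, this is tighter than 1; take delta = 2/135.
So delta = 2/135 works.

2/135


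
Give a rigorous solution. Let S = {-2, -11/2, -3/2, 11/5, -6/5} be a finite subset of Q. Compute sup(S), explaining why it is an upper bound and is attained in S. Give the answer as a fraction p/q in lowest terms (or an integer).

S is finite, so sup(S) = max(S).
Sorted decreasing:
11/5, -6/5, -3/2, -2, -11/2
The extremum is 11/5.
For every x in S, x <= 11/5. And 11/5 is in S, so it is attained.
Therefore sup(S) = 11/5.

11/5


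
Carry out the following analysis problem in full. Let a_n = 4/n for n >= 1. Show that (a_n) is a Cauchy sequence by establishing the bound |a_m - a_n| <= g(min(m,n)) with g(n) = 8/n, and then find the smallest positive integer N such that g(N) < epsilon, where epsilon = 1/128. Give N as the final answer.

For any m, n >= 1, by the triangle inequality:
|a_m - a_n| = |4/m - 4/n| <= 4*1/m + 4*1/n <= 8/min(m,n).
So g(n) = 8/n bounds the Cauchy difference. Since g(n) -> 0, (a_n) is Cauchy.
Now solve g(N) < 1/128: 8/N < 1/128 <=> N > 8 / (1/128) = 1024.
The smallest integer strictly greater than 1024 is N = 1025.
Check: g(1025) = 8/1025 = 8/1025 < 1/128; g(1024) = 1/128 >= 1/128. So N = 1025.

1025


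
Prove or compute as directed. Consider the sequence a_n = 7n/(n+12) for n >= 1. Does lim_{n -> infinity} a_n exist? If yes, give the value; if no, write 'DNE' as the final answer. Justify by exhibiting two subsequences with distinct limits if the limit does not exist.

Examine the behaviour of a_n along subsequences.
Even-n subsequence a_{2k} = 7(2k)/(2k+12) -> 7. Odd-n subsequence a_{2k+1} = 7(2k+1)/(2k+13) -> 7. Both tend to 7, which suggests the limit is 7; verify directly.
|a_n - 7| = |7n - 7(n+12)| / (n+12) = 84/(n+12) < 84/n for every n >= 1.
Given epsilon > 0, choose a positive integer N > 84/epsilon. Then for all n >= N, |a_n - 7| < 84/n <= 84/N < epsilon.
So by the definition of the limit, lim a_n exists and equals 7.

7


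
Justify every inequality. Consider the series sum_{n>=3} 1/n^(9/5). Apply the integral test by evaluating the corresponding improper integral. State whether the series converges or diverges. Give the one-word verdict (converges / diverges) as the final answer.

Let f(x) = x^(-9/5). Then f is positive, continuous, and decreasing on [3, infinity), so the integral test applies.
Compute the improper integral int_{3}^infinity f(x) dx:
  antiderivative F(x) = -5/(4*x^(4/5)).
  As x -> infinity, F(x) -> 0 (since p = 9/5 > 1).
  So int = F(infinity) - F(3) = 0 - (-5*3^(1/5)/12) = 5*3^(1/5)/12.
  Finite, so by the integral test, the series converges.

converges


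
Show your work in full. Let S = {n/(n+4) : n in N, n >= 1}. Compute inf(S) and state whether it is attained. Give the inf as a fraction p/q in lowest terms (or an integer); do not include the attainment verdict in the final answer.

Analysis:
- Values: 1/5, 1/3, 3/7, 1/2, ... strictly increasing.
- Minimum is 1/5 (n=1); inf = 1/5 (attained).
- n/(n+4) = 1 - 4/(n+4) -> 1 from below as n -> infinity, and never equals 1.
- So sup = 1 (not attained).
Conclusion: inf(S) = 1/5, attained in S.

1/5


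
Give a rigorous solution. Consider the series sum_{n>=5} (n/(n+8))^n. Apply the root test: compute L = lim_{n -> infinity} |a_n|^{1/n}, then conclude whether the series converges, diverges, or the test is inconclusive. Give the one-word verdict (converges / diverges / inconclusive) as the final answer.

Let a_n denote the general term. Form |a_n|^(1/n) and simplify:
|a_n|^(1/n) = n/(n + 8)
Take the limit as n -> infinity: L = 1.
Since L = 1, the root test is inconclusive. (In fact a_n = (n/(n+8))^n -> e^(-8) != 0, so the nth-term test shows divergence; but the root test itself gives no conclusion.)

inconclusive


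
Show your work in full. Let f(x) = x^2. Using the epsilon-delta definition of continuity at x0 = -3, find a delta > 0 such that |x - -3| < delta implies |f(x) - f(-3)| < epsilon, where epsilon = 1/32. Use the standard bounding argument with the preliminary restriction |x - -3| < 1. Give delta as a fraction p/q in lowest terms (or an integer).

Factor: |x^2 - (-3)^2| = |x - -3| * |x + -3|.
Impose |x - -3| < 1 first. Then |x + -3| = |(x - -3) + 2*(-3)| <= |x - -3| + 2*|-3| < 1 + 6 = 7.
So |x^2 - (-3)^2| < delta * 7.
We need delta * 7 <= 1/32, i.e. delta <= 1/32/7 = 1/224.
Since 1/224 < 1, this is tighter than 1; take delta = 1/224.
So delta = 1/224 works.

1/224


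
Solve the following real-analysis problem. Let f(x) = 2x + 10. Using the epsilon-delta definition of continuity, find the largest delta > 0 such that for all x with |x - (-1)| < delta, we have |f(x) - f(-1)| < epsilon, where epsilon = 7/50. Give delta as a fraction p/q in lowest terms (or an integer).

We compute f(-1) = 2*(-1) + 10 = 8.
|f(x) - f(-1)| = |2x + 10 - (8)| = |2(x - (-1))| = 2|x - (-1)|.
We need 2|x - (-1)| < 7/50, i.e. |x - (-1)| < 7/50 / 2 = 7/100.
So any delta <= 7/100 works. Conversely, if delta > 7/100, then x = -1 + 7/100 satisfies |x - (-1)| = 7/100 < delta but |f(x) - f(-1)| = 2 * 7/100 = 7/50, which is not < 7/50; so no larger delta works.
Hence the largest such delta is 7/100.

7/100


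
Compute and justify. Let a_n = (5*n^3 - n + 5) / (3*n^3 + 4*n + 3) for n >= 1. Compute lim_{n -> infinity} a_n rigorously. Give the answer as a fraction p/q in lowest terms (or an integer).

Divide numerator and denominator by n^3, the highest power:
numerator / n^3 = 5 - 1/n^2 + 5/n^3
denominator / n^3 = 3 + 4/n^2 + 3/n^3
As n -> infinity, all terms of the form c/n^k (k >= 1) tend to 0.
So numerator / n^3 -> 5 and denominator / n^3 -> 3.
Therefore lim a_n = 5/3.

5/3


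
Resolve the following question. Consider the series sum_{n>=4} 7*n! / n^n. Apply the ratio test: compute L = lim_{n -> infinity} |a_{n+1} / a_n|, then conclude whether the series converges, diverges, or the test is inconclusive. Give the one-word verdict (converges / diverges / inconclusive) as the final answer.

Let a_n denote the general term. Form the ratio a_{n+1}/a_n and simplify:
a_{n+1}/a_n = (n/(n + 1))^n
Take the limit as n -> infinity: L = exp(-1).
Since L = exp(-1) < 1, the ratio test implies the series converges.

converges


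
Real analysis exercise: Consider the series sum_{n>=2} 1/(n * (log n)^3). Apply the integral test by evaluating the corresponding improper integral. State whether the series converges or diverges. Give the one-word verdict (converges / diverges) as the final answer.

Let f(x) = 1/(x*log(x)^3). Then f is positive, continuous, and decreasing on [2, infinity), so the integral test applies.
Compute the improper integral int_{2}^infinity f(x) dx:
  antiderivative F(x) = -1/(2*log(x)^2).
  F(x) -> 0 as x -> infinity.  int = 0 - F(2) = 1/(2*log(2)^2) < infinity. By the integral test, the series converges.

converges


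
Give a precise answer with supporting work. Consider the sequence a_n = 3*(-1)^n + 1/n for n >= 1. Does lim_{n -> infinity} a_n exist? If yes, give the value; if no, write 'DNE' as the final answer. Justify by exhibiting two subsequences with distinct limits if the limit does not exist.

Examine the behaviour of a_n along subsequences.
a_{2k} = 3 + 1/(2k) -> 3. a_{2k+1} = -3 + 1/(2k+1) -> -3.
Since these two subsequential limits are 3 and -3, distinct, the full sequence cannot converge (a convergent sequence has all subsequences tending to the same limit). So lim a_n does not exist.

DNE
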